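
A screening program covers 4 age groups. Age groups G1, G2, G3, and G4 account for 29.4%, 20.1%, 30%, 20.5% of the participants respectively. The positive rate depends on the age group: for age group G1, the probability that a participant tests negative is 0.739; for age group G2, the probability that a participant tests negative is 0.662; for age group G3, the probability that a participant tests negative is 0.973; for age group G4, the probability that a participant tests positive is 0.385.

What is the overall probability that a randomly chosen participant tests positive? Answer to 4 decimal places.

P(T|G1) = 1 − 0.739 = 0.261.
P(T|G2) = 1 − 0.662 = 0.338.
P(T|G3) = 1 − 0.973 = 0.027.
P(T) = P(T|G1)·P(G1) + P(T|G2)·P(G2) + P(T|G3)·P(G3) + P(T|G4)·P(G4)
      = 0.261·0.294 + 0.338·0.201 + 0.027·0.3 + 0.385·0.205
      = 0.076734 + 0.067938 + 0.0081 + 0.078925 = 0.231697

0.2317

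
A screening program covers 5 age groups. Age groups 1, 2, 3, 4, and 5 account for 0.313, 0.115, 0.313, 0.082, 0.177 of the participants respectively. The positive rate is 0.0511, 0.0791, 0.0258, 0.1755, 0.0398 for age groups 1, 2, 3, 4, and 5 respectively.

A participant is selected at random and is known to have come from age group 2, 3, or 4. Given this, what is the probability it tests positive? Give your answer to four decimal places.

Let S = {2, 3, 4}.
P(S) = 0.115 + 0.313 + 0.082 = 0.51.
P(T ∩ S) = 0.0791·0.115 + 0.0258·0.313 + 0.1755·0.082 = 0.0090965 + 0.0080754 + 0.014391 = 0.0315629.
P(T | S) = 0.0315629 / 0.51 = 0.061888…

P(T|S) ≈ 0.0619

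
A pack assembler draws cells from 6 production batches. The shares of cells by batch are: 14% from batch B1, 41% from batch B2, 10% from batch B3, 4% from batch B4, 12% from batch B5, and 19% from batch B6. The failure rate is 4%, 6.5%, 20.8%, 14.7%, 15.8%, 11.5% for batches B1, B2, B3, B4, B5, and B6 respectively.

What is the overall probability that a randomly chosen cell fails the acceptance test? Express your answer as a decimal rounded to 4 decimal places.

P(F) = P(F|B1)·P(B1) + P(F|B2)·P(B2) + P(F|B3)·P(B3) + P(F|B4)·P(B4) + P(F|B5)·P(B5) + P(F|B6)·P(B6)
      = 0.04·0.14 + 0.065·0.41 + 0.208·0.1 + 0.147·0.04 + 0.158·0.12 + 0.115·0.19
      = 0.0056 + 0.02665 + 0.0208 + 0.00588 + 0.01896 + 0.02185 = 0.09974

P(F) ≈ 0.0997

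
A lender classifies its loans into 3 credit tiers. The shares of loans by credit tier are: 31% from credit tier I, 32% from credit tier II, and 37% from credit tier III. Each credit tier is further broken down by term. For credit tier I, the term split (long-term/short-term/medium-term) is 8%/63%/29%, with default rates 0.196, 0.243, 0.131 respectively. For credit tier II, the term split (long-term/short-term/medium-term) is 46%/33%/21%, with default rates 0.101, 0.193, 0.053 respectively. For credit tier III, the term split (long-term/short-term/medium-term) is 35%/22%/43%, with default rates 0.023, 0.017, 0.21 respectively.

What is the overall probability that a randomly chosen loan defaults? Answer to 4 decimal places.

P(D) ≈ 0.1407

P(D|I) = 0.08·0.196 + 0.63·0.243 + 0.29·0.131 = 0.01568 + 0.15309 + 0.03799 = 0.20676
P(D|II) = 0.46·0.101 + 0.33·0.193 + 0.21·0.053 = 0.04646 + 0.06369 + 0.01113 = 0.12128
P(D|III) = 0.35·0.023 + 0.22·0.017 + 0.43·0.21 = 0.00805 + 0.00374 + 0.0903 = 0.10209
By total probability over the outer partition,
P(D) = 0.31·0.20676 + 0.32·0.12128 + 0.37·0.10209
      = 0.0640956 + 0.0388096 + 0.0377733 = 0.1406785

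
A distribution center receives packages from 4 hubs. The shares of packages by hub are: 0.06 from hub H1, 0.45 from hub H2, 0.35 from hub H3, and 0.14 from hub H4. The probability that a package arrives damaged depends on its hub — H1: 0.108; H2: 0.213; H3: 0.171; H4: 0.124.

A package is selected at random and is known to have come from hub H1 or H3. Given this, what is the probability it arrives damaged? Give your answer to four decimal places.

Let S = {H1, H3}.
P(S) = 0.06 + 0.35 = 0.41.
P(D ∩ S) = 0.108·0.06 + 0.171·0.35 = 0.00648 + 0.05985 = 0.06633.
P(D | S) = 0.06633 / 0.41 = 0.161780…

P(D|S) ≈ 0.1618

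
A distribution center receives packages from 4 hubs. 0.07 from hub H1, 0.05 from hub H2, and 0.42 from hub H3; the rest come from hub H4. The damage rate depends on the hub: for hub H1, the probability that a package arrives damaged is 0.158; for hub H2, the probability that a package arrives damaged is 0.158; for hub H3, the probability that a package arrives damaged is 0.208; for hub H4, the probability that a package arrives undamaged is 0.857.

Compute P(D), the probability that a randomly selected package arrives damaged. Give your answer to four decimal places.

0.1721

P(H4) = 1 − (0.07 + 0.05 + 0.42) = 0.46.
P(D|H4) = 1 − 0.857 = 0.143.
P(D) = P(D|H1)·P(H1) + P(D|H2)·P(H2) + P(D|H3)·P(H3) + P(D|H4)·P(H4)
      = 0.158·0.07 + 0.158·0.05 + 0.208·0.42 + 0.143·0.46
      = 0.01106 + 0.0079 + 0.08736 + 0.06578 = 0.1721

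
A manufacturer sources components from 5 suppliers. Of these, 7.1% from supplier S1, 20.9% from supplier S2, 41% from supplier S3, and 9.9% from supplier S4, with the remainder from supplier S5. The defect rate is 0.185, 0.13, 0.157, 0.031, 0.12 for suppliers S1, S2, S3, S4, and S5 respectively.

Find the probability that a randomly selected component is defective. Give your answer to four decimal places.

P(D) ≈ 0.1331

P(S5) = 1 − (0.071 + 0.209 + 0.41 + 0.099) = 0.211.
By the law of total probability,
P(D) = P(D|S1)·P(S1) + P(D|S2)·P(S2) + P(D|S3)·P(S3) + P(D|S4)·P(S4) + P(D|S5)·P(S5)
      = 0.185·0.071 + 0.13·0.209 + 0.157·0.41 + 0.031·0.099 + 0.12·0.211
      = 0.013135 + 0.02717 + 0.06437 + 0.003069 + 0.02532 = 0.133064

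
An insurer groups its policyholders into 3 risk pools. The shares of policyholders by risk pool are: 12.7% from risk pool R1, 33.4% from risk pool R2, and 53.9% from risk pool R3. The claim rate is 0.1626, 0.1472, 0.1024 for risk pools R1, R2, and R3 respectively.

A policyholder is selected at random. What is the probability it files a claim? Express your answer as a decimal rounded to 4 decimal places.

P(C) = P(C|R1)·P(R1) + P(C|R2)·P(R2) + P(C|R3)·P(R3)
      = 0.1626·0.127 + 0.1472·0.334 + 0.1024·0.539
      = 0.0206502 + 0.0491648 + 0.0551936 = 0.1250086

P(C) ≈ 0.1250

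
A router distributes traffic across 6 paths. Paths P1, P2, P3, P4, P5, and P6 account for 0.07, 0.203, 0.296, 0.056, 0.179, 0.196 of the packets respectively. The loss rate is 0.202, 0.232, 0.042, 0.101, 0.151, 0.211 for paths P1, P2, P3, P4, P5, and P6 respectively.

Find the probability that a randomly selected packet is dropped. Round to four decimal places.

P(L) ≈ 0.1477

Summing over the partition,
P(L) = P(L|P1)·P(P1) + P(L|P2)·P(P2) + P(L|P3)·P(P3) + P(L|P4)·P(P4) + P(L|P5)·P(P5) + P(L|P6)·P(P6)
      = 0.202·0.07 + 0.232·0.203 + 0.042·0.296 + 0.101·0.056 + 0.151·0.179 + 0.211·0.196
      = 0.01414 + 0.047096 + 0.012432 + 0.005656 + 0.027029 + 0.041356 = 0.147709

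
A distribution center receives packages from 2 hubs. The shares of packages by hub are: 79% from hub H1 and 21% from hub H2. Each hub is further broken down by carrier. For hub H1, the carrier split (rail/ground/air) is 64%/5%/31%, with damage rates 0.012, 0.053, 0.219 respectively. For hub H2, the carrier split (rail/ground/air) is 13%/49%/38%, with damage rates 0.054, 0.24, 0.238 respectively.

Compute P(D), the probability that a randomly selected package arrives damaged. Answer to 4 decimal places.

0.1070

P(D|H1) = 0.64·0.012 + 0.05·0.053 + 0.31·0.219 = 0.00768 + 0.00265 + 0.06789 = 0.07822
P(D|H2) = 0.13·0.054 + 0.49·0.24 + 0.38·0.238 = 0.00702 + 0.1176 + 0.09044 = 0.21506
Then overall,
P(D) = 0.79·0.07822 + 0.21·0.21506
      = 0.0617938 + 0.0451626 = 0.1069564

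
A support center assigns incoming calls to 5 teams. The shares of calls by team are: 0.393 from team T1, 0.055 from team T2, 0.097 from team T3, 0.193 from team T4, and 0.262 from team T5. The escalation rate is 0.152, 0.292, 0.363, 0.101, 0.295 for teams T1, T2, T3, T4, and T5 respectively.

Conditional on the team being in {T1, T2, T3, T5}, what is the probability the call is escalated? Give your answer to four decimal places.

Let S = {T1, T2, T3, T5}.
P(S) = 0.393 + 0.055 + 0.097 + 0.262 = 0.807.
P(E ∩ S) = 0.152·0.393 + 0.292·0.055 + 0.363·0.097 + 0.295·0.262 = 0.059736 + 0.01606 + 0.035211 + 0.07729 = 0.188297.
P(E | S) = 0.188297 / 0.807 = 0.233330…

0.2333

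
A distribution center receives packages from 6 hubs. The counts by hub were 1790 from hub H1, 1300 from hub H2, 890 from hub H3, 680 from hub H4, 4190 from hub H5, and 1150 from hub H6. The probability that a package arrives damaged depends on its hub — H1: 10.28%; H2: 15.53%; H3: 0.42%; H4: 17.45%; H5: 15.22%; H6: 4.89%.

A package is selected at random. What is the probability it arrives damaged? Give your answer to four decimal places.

Total: 1790 + 1300 + 890 + 680 + 4190 + 1150 = 10000.
P(H1) = 1790/10000 = 0.179. P(H2) = 1300/10000 = 0.13. P(H3) = 890/10000 = 0.089. P(H4) = 680/10000 = 0.068. P(H5) = 4190/10000 = 0.419. P(H6) = 1150/10000 = 0.115.
By the law of total probability,
P(D) = P(D|H1)·P(H1) + P(D|H2)·P(H2) + P(D|H3)·P(H3) + P(D|H4)·P(H4) + P(D|H5)·P(H5) + P(D|H6)·P(H6)
      = 0.1028·0.179 + 0.1553·0.13 + 0.0042·0.089 + 0.1745·0.068 + 0.1522·0.419 + 0.0489·0.115
      = 0.0184012 + 0.020189 + 0.0003738 + 0.011866 + 0.0637718 + 0.0056235 = 0.1202253

P(D) ≈ 0.1202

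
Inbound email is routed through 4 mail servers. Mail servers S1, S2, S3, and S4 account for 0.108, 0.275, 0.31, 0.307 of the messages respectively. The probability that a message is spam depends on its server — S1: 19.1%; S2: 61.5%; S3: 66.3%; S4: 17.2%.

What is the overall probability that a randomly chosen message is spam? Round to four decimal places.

0.4481

Summing over the partition,
P(S) = P(S|S1)·P(S1) + P(S|S2)·P(S2) + P(S|S3)·P(S3) + P(S|S4)·P(S4)
      = 0.191·0.108 + 0.615·0.275 + 0.663·0.31 + 0.172·0.307
      = 0.020628 + 0.169125 + 0.20553 + 0.052804 = 0.448087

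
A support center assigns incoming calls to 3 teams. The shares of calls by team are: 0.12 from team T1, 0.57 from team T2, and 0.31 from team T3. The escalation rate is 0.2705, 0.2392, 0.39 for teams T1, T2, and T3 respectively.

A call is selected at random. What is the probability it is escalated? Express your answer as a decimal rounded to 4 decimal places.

P(E) = P(E|T1)·P(T1) + P(E|T2)·P(T2) + P(E|T3)·P(T3)
      = 0.2705·0.12 + 0.2392·0.57 + 0.39·0.31
      = 0.03246 + 0.136344 + 0.1209 = 0.289704

0.2897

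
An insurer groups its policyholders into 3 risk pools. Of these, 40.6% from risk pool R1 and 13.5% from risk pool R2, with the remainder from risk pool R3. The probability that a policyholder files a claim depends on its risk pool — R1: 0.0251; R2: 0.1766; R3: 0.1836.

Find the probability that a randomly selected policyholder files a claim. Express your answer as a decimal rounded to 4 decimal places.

P(R3) = 1 − (0.406 + 0.135) = 0.459.
P(C) = P(C|R1)·P(R1) + P(C|R2)·P(R2) + P(C|R3)·P(R3)
      = 0.0251·0.406 + 0.1766·0.135 + 0.1836·0.459
      = 0.0101906 + 0.023841 + 0.0842724 = 0.118304

0.1183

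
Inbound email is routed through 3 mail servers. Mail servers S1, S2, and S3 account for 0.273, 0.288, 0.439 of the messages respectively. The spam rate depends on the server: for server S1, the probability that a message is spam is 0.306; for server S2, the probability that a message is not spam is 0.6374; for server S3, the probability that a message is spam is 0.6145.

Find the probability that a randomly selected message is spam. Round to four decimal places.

P(S|S2) = 1 − 0.6374 = 0.3626.
Using total probability over the partition,
P(S) = P(S|S1)·P(S1) + P(S|S2)·P(S2) + P(S|S3)·P(S3)
      = 0.306·0.273 + 0.3626·0.288 + 0.6145·0.439
      = 0.083538 + 0.1044288 + 0.2697655 = 0.4577323

P(S) ≈ 0.4577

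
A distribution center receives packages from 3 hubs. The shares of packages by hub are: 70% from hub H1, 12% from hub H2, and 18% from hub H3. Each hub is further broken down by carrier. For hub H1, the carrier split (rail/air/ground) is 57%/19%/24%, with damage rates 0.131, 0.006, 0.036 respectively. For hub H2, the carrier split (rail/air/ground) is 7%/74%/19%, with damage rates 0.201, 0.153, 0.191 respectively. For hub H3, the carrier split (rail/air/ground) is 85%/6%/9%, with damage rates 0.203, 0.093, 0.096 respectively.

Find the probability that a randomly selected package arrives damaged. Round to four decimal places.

P(D) ≈ 0.1124

P(D|H1) = 0.57·0.131 + 0.19·0.006 + 0.24·0.036 = 0.07467 + 0.00114 + 0.00864 = 0.08445
P(D|H2) = 0.07·0.201 + 0.74·0.153 + 0.19·0.191 = 0.01407 + 0.11322 + 0.03629 = 0.16358
P(D|H3) = 0.85·0.203 + 0.06·0.093 + 0.09·0.096 = 0.17255 + 0.00558 + 0.00864 = 0.18677
By total probability over the outer partition,
P(D) = 0.7·0.08445 + 0.12·0.16358 + 0.18·0.18677
      = 0.059115 + 0.0196296 + 0.0336186 = 0.1123632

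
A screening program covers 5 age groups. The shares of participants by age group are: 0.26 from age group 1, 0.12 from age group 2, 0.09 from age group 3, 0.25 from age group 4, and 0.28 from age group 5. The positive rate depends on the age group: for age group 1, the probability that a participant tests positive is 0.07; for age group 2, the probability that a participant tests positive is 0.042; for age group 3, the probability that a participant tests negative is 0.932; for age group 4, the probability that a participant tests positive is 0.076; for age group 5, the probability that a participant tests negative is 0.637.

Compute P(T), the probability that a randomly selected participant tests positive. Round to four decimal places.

P(T|3) = 1 − 0.932 = 0.068.
P(T|5) = 1 − 0.637 = 0.363.
P(T) = P(T|1)·P(1) + P(T|2)·P(2) + P(T|3)·P(3) + P(T|4)·P(4) + P(T|5)·P(5)
      = 0.07·0.26 + 0.042·0.12 + 0.068·0.09 + 0.076·0.25 + 0.363·0.28
      = 0.0182 + 0.00504 + 0.00612 + 0.019 + 0.10164 = 0.15

P(T) ≈ 0.1500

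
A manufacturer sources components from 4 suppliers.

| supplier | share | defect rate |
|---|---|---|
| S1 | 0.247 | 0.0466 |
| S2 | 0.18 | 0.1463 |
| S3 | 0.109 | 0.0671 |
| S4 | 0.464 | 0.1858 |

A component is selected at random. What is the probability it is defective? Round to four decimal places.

Using total probability over the partition,
P(D) = P(D|S1)·P(S1) + P(D|S2)·P(S2) + P(D|S3)·P(S3) + P(D|S4)·P(S4)
      = 0.0466·0.247 + 0.1463·0.18 + 0.0671·0.109 + 0.1858·0.464
      = 0.0115102 + 0.026334 + 0.0073139 + 0.0862112 = 0.1313693

0.1314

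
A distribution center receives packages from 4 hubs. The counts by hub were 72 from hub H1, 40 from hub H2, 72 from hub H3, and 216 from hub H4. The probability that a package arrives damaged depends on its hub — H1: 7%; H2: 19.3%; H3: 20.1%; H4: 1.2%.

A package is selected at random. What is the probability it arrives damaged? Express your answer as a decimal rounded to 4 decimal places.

Total: 72 + 40 + 72 + 216 = 400.
P(H1) = 72/400 = 0.18. P(H2) = 40/400 = 0.1. P(H3) = 72/400 = 0.18. P(H4) = 216/400 = 0.54.
Summing over the partition,
P(D) = P(D|H1)·P(H1) + P(D|H2)·P(H2) + P(D|H3)·P(H3) + P(D|H4)·P(H4)
      = 0.07·0.18 + 0.193·0.1 + 0.201·0.18 + 0.012·0.54
      = 0.0126 + 0.0193 + 0.03618 + 0.00648 = 0.07456

P(D) ≈ 0.0746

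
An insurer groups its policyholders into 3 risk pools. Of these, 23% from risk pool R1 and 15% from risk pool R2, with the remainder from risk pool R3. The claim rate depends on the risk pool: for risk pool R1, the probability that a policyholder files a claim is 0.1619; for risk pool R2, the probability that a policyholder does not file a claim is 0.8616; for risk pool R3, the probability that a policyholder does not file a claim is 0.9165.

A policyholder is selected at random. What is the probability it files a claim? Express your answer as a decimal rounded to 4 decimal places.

P(C) ≈ 0.1098

P(R3) = 1 − (0.23 + 0.15) = 0.62.
P(C|R2) = 1 − 0.8616 = 0.1384.
P(C|R3) = 1 − 0.9165 = 0.0835.
By the law of total probability,
P(C) = P(C|R1)·P(R1) + P(C|R2)·P(R2) + P(C|R3)·P(R3)
      = 0.1619·0.23 + 0.1384·0.15 + 0.0835·0.62
      = 0.037237 + 0.02076 + 0.05177 = 0.109767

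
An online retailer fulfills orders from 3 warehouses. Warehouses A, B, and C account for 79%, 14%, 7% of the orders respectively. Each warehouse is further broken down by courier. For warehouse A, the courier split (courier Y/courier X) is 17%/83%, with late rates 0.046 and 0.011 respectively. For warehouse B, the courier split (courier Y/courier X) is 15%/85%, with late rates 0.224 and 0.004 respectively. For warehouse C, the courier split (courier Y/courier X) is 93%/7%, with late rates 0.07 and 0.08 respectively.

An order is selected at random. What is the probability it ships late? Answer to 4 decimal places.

0.0235

P(L|A) = 0.17·0.046 + 0.83·0.011 = 0.00782 + 0.00913 = 0.01695
P(L|B) = 0.15·0.224 + 0.85·0.004 = 0.0336 + 0.0034 = 0.037
P(L|C) = 0.93·0.07 + 0.07·0.08 = 0.0651 + 0.0056 = 0.0707
Then overall,
P(L) = 0.79·0.01695 + 0.14·0.037 + 0.07·0.0707
      = 0.0133905 + 0.00518 + 0.004949 = 0.0235195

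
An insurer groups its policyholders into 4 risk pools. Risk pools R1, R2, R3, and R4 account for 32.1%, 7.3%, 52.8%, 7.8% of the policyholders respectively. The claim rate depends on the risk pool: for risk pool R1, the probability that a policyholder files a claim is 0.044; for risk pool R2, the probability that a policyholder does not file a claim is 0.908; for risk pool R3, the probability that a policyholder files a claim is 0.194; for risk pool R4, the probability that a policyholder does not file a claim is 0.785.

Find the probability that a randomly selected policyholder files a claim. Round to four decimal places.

0.1400

P(C|R2) = 1 − 0.908 = 0.092.
P(C|R4) = 1 − 0.785 = 0.215.
P(C) = P(C|R1)·P(R1) + P(C|R2)·P(R2) + P(C|R3)·P(R3) + P(C|R4)·P(R4)
      = 0.044·0.321 + 0.092·0.073 + 0.194·0.528 + 0.215·0.078
      = 0.014124 + 0.006716 + 0.102432 + 0.01677 = 0.140042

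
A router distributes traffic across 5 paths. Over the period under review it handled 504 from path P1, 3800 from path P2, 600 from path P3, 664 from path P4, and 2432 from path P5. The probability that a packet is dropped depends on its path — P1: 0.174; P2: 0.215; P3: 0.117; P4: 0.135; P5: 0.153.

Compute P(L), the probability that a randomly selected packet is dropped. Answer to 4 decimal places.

Total: 504 + 3800 + 600 + 664 + 2432 = 8000.
P(P1) = 504/8000 = 0.063. P(P2) = 3800/8000 = 0.475. P(P3) = 600/8000 = 0.075. P(P4) = 664/8000 = 0.083. P(P5) = 2432/8000 = 0.304.
P(L) = P(L|P1)·P(P1) + P(L|P2)·P(P2) + P(L|P3)·P(P3) + P(L|P4)·P(P4) + P(L|P5)·P(P5)
      = 0.174·0.063 + 0.215·0.475 + 0.117·0.075 + 0.135·0.083 + 0.153·0.304
      = 0.010962 + 0.102125 + 0.008775 + 0.011205 + 0.046512 = 0.179579

P(L) ≈ 0.1796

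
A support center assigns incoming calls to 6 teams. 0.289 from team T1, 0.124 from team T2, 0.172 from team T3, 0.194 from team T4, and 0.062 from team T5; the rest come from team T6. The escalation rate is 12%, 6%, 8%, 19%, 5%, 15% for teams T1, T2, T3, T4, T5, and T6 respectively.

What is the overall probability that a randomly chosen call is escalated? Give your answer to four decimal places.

P(T6) = 1 − (0.289 + 0.124 + 0.172 + 0.194 + 0.062) = 0.159.
P(E) = P(E|T1)·P(T1) + P(E|T2)·P(T2) + P(E|T3)·P(T3) + P(E|T4)·P(T4) + P(E|T5)·P(T5) + P(E|T6)·P(T6)
      = 0.12·0.289 + 0.06·0.124 + 0.08·0.172 + 0.19·0.194 + 0.05·0.062 + 0.15·0.159
      = 0.03468 + 0.00744 + 0.01376 + 0.03686 + 0.0031 + 0.02385 = 0.11969

P(E) ≈ 0.1197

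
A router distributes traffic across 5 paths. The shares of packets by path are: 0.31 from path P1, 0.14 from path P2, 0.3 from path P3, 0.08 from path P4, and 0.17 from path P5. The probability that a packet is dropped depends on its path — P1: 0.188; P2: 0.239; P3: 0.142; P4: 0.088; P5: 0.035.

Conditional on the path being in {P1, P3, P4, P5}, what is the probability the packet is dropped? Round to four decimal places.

Let S = {P1, P3, P4, P5}.
P(S) = 0.31 + 0.3 + 0.08 + 0.17 = 0.86.
P(L ∩ S) = 0.188·0.31 + 0.142·0.3 + 0.088·0.08 + 0.035·0.17 = 0.05828 + 0.0426 + 0.00704 + 0.00595 = 0.11387.
P(L | S) = 0.11387 / 0.86 = 0.132407…

0.1324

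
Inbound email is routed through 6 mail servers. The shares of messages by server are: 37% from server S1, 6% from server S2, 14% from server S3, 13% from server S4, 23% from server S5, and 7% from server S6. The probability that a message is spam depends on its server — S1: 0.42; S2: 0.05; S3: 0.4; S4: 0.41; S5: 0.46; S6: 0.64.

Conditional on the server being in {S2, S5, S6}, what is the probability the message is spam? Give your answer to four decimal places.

Let J = {S2, S5, S6}.
P(J) = 0.06 + 0.23 + 0.07 = 0.36.
P(S ∩ J) = 0.05·0.06 + 0.46·0.23 + 0.64·0.07 = 0.003 + 0.1058 + 0.0448 = 0.1536.
P(S | J) = 0.1536 / 0.36 = 0.426667…

0.4267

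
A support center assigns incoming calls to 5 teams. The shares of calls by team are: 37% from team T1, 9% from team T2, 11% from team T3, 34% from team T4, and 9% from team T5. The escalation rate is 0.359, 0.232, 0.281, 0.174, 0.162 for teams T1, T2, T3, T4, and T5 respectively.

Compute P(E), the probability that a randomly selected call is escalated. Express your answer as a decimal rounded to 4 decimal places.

By the law of total probability,
P(E) = P(E|T1)·P(T1) + P(E|T2)·P(T2) + P(E|T3)·P(T3) + P(E|T4)·P(T4) + P(E|T5)·P(T5)
      = 0.359·0.37 + 0.232·0.09 + 0.281·0.11 + 0.174·0.34 + 0.162·0.09
      = 0.13283 + 0.02088 + 0.03091 + 0.05916 + 0.01458 = 0.25836

0.2584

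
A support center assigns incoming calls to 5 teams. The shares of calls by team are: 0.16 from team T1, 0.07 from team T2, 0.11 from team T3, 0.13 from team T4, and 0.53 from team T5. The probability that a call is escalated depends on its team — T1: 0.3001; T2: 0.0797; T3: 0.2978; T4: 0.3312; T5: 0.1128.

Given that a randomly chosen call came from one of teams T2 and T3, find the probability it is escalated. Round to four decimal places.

Let S = {T2, T3}.
P(S) = 0.07 + 0.11 = 0.18.
P(E ∩ S) = 0.0797·0.07 + 0.2978·0.11 = 0.005579 + 0.032758 = 0.038337.
P(E | S) = 0.038337 / 0.18 = 0.212983…

P(E|S) ≈ 0.2130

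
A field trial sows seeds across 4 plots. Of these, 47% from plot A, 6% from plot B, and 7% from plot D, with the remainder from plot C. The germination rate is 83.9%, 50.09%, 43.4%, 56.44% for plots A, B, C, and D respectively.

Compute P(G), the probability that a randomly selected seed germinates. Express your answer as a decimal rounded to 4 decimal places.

P(C) = 1 − (0.47 + 0.06 + 0.07) = 0.4.
P(G) = P(G|A)·P(A) + P(G|B)·P(B) + P(G|C)·P(C) + P(G|D)·P(D)
      = 0.839·0.47 + 0.5009·0.06 + 0.434·0.4 + 0.5644·0.07
      = 0.39433 + 0.030054 + 0.1736 + 0.039508 = 0.637492

0.6375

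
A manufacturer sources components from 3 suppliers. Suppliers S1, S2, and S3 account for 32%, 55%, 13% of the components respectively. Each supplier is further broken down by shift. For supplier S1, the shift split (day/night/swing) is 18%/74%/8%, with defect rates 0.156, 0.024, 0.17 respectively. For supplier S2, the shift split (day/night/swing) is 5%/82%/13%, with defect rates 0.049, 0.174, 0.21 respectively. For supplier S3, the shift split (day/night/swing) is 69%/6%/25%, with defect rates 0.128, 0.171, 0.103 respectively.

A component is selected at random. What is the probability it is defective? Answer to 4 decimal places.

P(D|S1) = 0.18·0.156 + 0.74·0.024 + 0.08·0.17 = 0.02808 + 0.01776 + 0.0136 = 0.05944
P(D|S2) = 0.05·0.049 + 0.82·0.174 + 0.13·0.21 = 0.00245 + 0.14268 + 0.0273 = 0.17243
P(D|S3) = 0.69·0.128 + 0.06·0.171 + 0.25·0.103 = 0.08832 + 0.01026 + 0.02575 = 0.12433
By total probability over the outer partition,
P(D) = 0.32·0.05944 + 0.55·0.17243 + 0.13·0.12433
      = 0.0190208 + 0.0948365 + 0.0161629 = 0.1300202

0.1300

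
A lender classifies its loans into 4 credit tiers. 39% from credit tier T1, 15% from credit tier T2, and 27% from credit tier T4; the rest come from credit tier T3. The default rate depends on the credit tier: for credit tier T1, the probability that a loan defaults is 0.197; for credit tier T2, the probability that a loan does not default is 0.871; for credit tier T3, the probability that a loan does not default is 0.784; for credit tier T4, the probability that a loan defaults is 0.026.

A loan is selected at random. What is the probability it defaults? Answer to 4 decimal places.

P(T3) = 1 − (0.39 + 0.15 + 0.27) = 0.19.
P(D|T2) = 1 − 0.871 = 0.129.
P(D|T3) = 1 − 0.784 = 0.216.
P(D) = P(D|T1)·P(T1) + P(D|T2)·P(T2) + P(D|T3)·P(T3) + P(D|T4)·P(T4)
      = 0.197·0.39 + 0.129·0.15 + 0.216·0.19 + 0.026·0.27
      = 0.07683 + 0.01935 + 0.04104 + 0.00702 = 0.14424

0.1442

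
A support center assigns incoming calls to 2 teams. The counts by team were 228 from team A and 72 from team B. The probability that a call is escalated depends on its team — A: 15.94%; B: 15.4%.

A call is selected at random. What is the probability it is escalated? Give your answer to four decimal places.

Total: 228 + 72 = 300.
P(A) = 228/300 = 0.76. P(B) = 72/300 = 0.24.
Summing over the partition,
P(E) = P(E|A)·P(A) + P(E|B)·P(B)
      = 0.1594·0.76 + 0.154·0.24
      = 0.121144 + 0.03696 = 0.158104

P(E) ≈ 0.1581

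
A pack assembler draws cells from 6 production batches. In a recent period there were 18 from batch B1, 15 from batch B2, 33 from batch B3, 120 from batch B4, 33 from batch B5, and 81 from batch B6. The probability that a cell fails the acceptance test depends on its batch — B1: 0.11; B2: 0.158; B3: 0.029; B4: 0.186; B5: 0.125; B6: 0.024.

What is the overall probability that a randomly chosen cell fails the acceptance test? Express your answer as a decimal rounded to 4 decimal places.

Total: 18 + 15 + 33 + 120 + 33 + 81 = 300.
P(B1) = 18/300 = 0.06. P(B2) = 15/300 = 0.05. P(B3) = 33/300 = 0.11. P(B4) = 120/300 = 0.4. P(B5) = 33/300 = 0.11. P(B6) = 81/300 = 0.27.
P(F) = P(F|B1)·P(B1) + P(F|B2)·P(B2) + P(F|B3)·P(B3) + P(F|B4)·P(B4) + P(F|B5)·P(B5) + P(F|B6)·P(B6)
      = 0.11·0.06 + 0.158·0.05 + 0.029·0.11 + 0.186·0.4 + 0.125·0.11 + 0.024·0.27
      = 0.0066 + 0.0079 + 0.00319 + 0.0744 + 0.01375 + 0.00648 = 0.11232

0.1123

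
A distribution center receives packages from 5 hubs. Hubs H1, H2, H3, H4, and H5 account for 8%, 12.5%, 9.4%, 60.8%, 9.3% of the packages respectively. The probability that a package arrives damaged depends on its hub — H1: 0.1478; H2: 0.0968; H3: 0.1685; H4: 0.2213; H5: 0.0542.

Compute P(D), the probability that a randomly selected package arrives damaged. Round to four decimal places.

0.1794

P(D) = P(D|H1)·P(H1) + P(D|H2)·P(H2) + P(D|H3)·P(H3) + P(D|H4)·P(H4) + P(D|H5)·P(H5)
      = 0.1478·0.08 + 0.0968·0.125 + 0.1685·0.094 + 0.2213·0.608 + 0.0542·0.093
      = 0.011824 + 0.0121 + 0.015839 + 0.1345504 + 0.0050406 = 0.179354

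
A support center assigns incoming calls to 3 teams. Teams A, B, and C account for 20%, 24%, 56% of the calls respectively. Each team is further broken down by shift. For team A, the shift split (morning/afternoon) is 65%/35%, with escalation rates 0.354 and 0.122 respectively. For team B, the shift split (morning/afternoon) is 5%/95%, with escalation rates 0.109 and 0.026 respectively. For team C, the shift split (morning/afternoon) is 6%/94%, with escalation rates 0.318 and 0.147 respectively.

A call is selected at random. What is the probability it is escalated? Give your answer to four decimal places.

P(E|A) = 0.65·0.354 + 0.35·0.122 = 0.2301 + 0.0427 = 0.2728
P(E|B) = 0.05·0.109 + 0.95·0.026 = 0.00545 + 0.0247 = 0.03015
P(E|C) = 0.06·0.318 + 0.94·0.147 = 0.01908 + 0.13818 = 0.15726
Then overall,
P(E) = 0.2·0.2728 + 0.24·0.03015 + 0.56·0.15726
      = 0.05456 + 0.007236 + 0.0880656 = 0.1498616

P(E) ≈ 0.1499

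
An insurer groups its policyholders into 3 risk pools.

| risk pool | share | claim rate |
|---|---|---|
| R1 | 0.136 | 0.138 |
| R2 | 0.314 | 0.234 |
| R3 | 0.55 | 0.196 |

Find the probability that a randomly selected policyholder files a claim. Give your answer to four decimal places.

P(C) ≈ 0.2000

P(C) = P(C|R1)·P(R1) + P(C|R2)·P(R2) + P(C|R3)·P(R3)
      = 0.138·0.136 + 0.234·0.314 + 0.196·0.55
      = 0.018768 + 0.073476 + 0.1078 = 0.200044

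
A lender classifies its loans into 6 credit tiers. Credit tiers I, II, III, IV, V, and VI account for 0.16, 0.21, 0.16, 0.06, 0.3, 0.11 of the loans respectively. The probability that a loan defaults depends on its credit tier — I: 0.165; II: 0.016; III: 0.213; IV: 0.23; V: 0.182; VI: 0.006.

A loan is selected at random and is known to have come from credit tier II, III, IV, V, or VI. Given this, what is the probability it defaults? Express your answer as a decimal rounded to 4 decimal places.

Let S = {II, III, IV, V, VI}.
P(S) = 0.21 + 0.16 + 0.06 + 0.3 + 0.11 = 0.84.
P(D ∩ S) = 0.016·0.21 + 0.213·0.16 + 0.23·0.06 + 0.182·0.3 + 0.006·0.11 = 0.00336 + 0.03408 + 0.0138 + 0.0546 + 0.00066 = 0.1065.
P(D | S) = 0.1065 / 0.84 = 0.126786…

0.1268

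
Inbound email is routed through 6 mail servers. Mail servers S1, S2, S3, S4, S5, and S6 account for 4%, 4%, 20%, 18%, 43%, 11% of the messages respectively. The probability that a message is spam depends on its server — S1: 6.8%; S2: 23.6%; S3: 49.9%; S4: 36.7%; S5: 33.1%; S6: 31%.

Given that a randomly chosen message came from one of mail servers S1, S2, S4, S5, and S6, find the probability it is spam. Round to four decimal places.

Let J = {S1, S2, S4, S5, S6}.
P(J) = 0.04 + 0.04 + 0.18 + 0.43 + 0.11 = 0.8.
P(S ∩ J) = 0.068·0.04 + 0.236·0.04 + 0.367·0.18 + 0.331·0.43 + 0.31·0.11 = 0.00272 + 0.00944 + 0.06606 + 0.14233 + 0.0341 = 0.25465.
P(S | J) = 0.25465 / 0.8 = 0.318313…

0.3183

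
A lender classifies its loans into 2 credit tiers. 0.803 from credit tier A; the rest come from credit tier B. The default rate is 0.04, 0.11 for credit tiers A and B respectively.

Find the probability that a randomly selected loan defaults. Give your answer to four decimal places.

P(D) ≈ 0.0538

P(B) = 1 − (0.803) = 0.197.
P(D) = P(D|A)·P(A) + P(D|B)·P(B)
      = 0.04·0.803 + 0.11·0.197
      = 0.03212 + 0.02167 = 0.05379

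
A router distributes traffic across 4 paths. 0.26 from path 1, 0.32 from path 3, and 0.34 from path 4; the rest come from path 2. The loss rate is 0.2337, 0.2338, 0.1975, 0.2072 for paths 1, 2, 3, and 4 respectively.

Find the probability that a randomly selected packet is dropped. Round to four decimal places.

0.2131

P(2) = 1 − (0.26 + 0.32 + 0.34) = 0.08.
P(L) = P(L|1)·P(1) + P(L|2)·P(2) + P(L|3)·P(3) + P(L|4)·P(4)
      = 0.2337·0.26 + 0.2338·0.08 + 0.1975·0.32 + 0.2072·0.34
      = 0.060762 + 0.018704 + 0.0632 + 0.070448 = 0.213114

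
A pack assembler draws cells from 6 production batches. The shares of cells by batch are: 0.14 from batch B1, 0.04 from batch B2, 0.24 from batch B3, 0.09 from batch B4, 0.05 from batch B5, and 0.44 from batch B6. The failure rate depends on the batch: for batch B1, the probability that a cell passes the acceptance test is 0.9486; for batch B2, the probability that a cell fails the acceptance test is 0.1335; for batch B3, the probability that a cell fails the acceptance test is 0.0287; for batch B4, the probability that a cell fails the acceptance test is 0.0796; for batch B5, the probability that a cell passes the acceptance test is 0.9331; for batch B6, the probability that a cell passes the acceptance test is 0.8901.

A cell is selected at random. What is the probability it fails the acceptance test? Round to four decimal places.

0.0783

P(F|B1) = 1 − 0.9486 = 0.0514.
P(F|B5) = 1 − 0.9331 = 0.0669.
P(F|B6) = 1 − 0.8901 = 0.1099.
P(F) = P(F|B1)·P(B1) + P(F|B2)·P(B2) + P(F|B3)·P(B3) + P(F|B4)·P(B4) + P(F|B5)·P(B5) + P(F|B6)·P(B6)
      = 0.0514·0.14 + 0.1335·0.04 + 0.0287·0.24 + 0.0796·0.09 + 0.0669·0.05 + 0.1099·0.44
      = 0.007196 + 0.00534 + 0.006888 + 0.007164 + 0.003345 + 0.048356 = 0.078289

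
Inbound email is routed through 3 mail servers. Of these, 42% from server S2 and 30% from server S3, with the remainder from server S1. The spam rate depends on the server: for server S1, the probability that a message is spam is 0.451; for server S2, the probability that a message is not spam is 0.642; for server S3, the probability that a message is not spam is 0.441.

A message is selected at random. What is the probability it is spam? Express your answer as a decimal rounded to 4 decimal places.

0.4443

P(S1) = 1 − (0.42 + 0.3) = 0.28.
P(S|S2) = 1 − 0.642 = 0.358.
P(S|S3) = 1 − 0.441 = 0.559.
P(S) = P(S|S1)·P(S1) + P(S|S2)·P(S2) + P(S|S3)·P(S3)
      = 0.451·0.28 + 0.358·0.42 + 0.559·0.3
      = 0.12628 + 0.15036 + 0.1677 = 0.44434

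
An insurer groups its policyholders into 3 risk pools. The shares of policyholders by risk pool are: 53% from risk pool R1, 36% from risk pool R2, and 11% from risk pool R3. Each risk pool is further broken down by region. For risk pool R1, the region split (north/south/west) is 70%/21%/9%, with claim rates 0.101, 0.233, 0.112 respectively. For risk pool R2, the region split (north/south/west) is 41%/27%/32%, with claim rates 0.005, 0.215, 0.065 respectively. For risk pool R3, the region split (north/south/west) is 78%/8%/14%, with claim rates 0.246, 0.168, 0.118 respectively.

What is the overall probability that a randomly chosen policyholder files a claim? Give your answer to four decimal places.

P(C|R1) = 0.7·0.101 + 0.21·0.233 + 0.09·0.112 = 0.0707 + 0.04893 + 0.01008 = 0.12971
P(C|R2) = 0.41·0.005 + 0.27·0.215 + 0.32·0.065 = 0.00205 + 0.05805 + 0.0208 = 0.0809
P(C|R3) = 0.78·0.246 + 0.08·0.168 + 0.14·0.118 = 0.19188 + 0.01344 + 0.01652 = 0.22184
Then overall,
P(C) = 0.53·0.12971 + 0.36·0.0809 + 0.11·0.22184
      = 0.0687463 + 0.029124 + 0.0244024 = 0.1222727

0.1223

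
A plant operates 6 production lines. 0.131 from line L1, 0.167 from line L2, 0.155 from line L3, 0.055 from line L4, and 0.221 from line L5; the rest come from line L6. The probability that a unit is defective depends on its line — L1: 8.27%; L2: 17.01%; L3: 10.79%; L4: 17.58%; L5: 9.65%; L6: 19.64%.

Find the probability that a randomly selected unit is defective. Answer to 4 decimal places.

P(L6) = 1 − (0.131 + 0.167 + 0.155 + 0.055 + 0.221) = 0.271.
P(D) = P(D|L1)·P(L1) + P(D|L2)·P(L2) + P(D|L3)·P(L3) + P(D|L4)·P(L4) + P(D|L5)·P(L5) + P(D|L6)·P(L6)
      = 0.0827·0.131 + 0.1701·0.167 + 0.1079·0.155 + 0.1758·0.055 + 0.0965·0.221 + 0.1964·0.271
      = 0.0108337 + 0.0284067 + 0.0167245 + 0.009669 + 0.0213265 + 0.0532244 = 0.1401848

0.1402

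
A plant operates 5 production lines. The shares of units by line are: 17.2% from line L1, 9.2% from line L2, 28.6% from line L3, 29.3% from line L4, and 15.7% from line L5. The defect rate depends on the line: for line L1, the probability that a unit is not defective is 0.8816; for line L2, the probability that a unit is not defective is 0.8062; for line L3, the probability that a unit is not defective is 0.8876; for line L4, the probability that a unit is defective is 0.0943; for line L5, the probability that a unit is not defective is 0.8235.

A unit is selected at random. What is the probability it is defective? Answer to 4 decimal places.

P(D|L1) = 1 − 0.8816 = 0.1184.
P(D|L2) = 1 − 0.8062 = 0.1938.
P(D|L3) = 1 − 0.8876 = 0.1124.
P(D|L5) = 1 − 0.8235 = 0.1765.
P(D) = P(D|L1)·P(L1) + P(D|L2)·P(L2) + P(D|L3)·P(L3) + P(D|L4)·P(L4) + P(D|L5)·P(L5)
      = 0.1184·0.172 + 0.1938·0.092 + 0.1124·0.286 + 0.0943·0.293 + 0.1765·0.157
      = 0.0203648 + 0.0178296 + 0.0321464 + 0.0276299 + 0.0277105 = 0.1256812

0.1257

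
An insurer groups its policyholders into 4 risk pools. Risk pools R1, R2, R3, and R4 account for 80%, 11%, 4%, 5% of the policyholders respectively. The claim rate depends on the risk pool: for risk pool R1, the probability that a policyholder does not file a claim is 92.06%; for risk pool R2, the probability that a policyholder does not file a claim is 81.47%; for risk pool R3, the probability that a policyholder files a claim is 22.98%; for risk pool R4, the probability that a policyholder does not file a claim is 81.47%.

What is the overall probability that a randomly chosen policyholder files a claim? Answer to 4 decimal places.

P(C|R1) = 1 − 0.9206 = 0.0794.
P(C|R2) = 1 − 0.8147 = 0.1853.
P(C|R4) = 1 − 0.8147 = 0.1853.
Summing over the partition,
P(C) = P(C|R1)·P(R1) + P(C|R2)·P(R2) + P(C|R3)·P(R3) + P(C|R4)·P(R4)
      = 0.0794·0.8 + 0.1853·0.11 + 0.2298·0.04 + 0.1853·0.05
      = 0.06352 + 0.020383 + 0.009192 + 0.009265 = 0.10236

P(C) ≈ 0.1024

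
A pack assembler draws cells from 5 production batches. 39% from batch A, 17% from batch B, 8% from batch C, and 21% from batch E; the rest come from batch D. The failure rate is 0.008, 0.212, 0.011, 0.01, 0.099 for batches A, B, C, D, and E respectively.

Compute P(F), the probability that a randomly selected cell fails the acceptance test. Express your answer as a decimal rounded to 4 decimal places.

P(F) ≈ 0.0623

P(D) = 1 − (0.39 + 0.17 + 0.08 + 0.21) = 0.15.
By the law of total probability,
P(F) = P(F|A)·P(A) + P(F|B)·P(B) + P(F|C)·P(C) + P(F|D)·P(D) + P(F|E)·P(E)
      = 0.008·0.39 + 0.212·0.17 + 0.011·0.08 + 0.01·0.15 + 0.099·0.21
      = 0.00312 + 0.03604 + 0.00088 + 0.0015 + 0.02079 = 0.06233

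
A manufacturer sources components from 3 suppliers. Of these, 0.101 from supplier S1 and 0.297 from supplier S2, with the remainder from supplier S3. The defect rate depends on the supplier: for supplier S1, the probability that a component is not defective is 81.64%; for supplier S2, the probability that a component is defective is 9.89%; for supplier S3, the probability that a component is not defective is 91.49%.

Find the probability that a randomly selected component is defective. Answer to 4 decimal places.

P(S3) = 1 − (0.101 + 0.297) = 0.602.
P(D|S1) = 1 − 0.8164 = 0.1836.
P(D|S3) = 1 − 0.9149 = 0.0851.
P(D) = P(D|S1)·P(S1) + P(D|S2)·P(S2) + P(D|S3)·P(S3)
      = 0.1836·0.101 + 0.0989·0.297 + 0.0851·0.602
      = 0.0185436 + 0.0293733 + 0.0512302 = 0.0991471

P(D) ≈ 0.0991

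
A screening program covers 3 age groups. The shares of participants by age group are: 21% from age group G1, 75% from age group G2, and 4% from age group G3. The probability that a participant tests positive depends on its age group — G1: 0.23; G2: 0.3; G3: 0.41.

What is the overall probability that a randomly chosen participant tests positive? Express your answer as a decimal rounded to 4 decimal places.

P(T) = P(T|G1)·P(G1) + P(T|G2)·P(G2) + P(T|G3)·P(G3)
      = 0.23·0.21 + 0.3·0.75 + 0.41·0.04
      = 0.0483 + 0.225 + 0.0164 = 0.2897

P(T) ≈ 0.2897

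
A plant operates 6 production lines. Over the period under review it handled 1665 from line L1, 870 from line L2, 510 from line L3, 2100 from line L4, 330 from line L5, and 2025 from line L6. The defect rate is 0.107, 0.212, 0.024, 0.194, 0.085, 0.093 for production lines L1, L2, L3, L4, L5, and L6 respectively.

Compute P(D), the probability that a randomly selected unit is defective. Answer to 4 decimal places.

P(D) ≈ 0.1331

Total: 1665 + 870 + 510 + 2100 + 330 + 2025 = 7500.
P(L1) = 1665/7500 = 0.222. P(L2) = 870/7500 = 0.116. P(L3) = 510/7500 = 0.068. P(L4) = 2100/7500 = 0.28. P(L5) = 330/7500 = 0.044. P(L6) = 2025/7500 = 0.27.
P(D) = P(D|L1)·P(L1) + P(D|L2)·P(L2) + P(D|L3)·P(L3) + P(D|L4)·P(L4) + P(D|L5)·P(L5) + P(D|L6)·P(L6)
      = 0.107·0.222 + 0.212·0.116 + 0.024·0.068 + 0.194·0.28 + 0.085·0.044 + 0.093·0.27
      = 0.023754 + 0.024592 + 0.001632 + 0.05432 + 0.00374 + 0.02511 = 0.133148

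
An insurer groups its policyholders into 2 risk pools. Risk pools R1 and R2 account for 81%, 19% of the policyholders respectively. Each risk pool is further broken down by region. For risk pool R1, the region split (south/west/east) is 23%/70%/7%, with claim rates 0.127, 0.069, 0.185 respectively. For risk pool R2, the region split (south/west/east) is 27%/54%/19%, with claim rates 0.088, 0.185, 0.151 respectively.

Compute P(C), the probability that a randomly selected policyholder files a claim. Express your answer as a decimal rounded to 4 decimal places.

0.1022

P(C|R1) = 0.23·0.127 + 0.7·0.069 + 0.07·0.185 = 0.02921 + 0.0483 + 0.01295 = 0.09046
P(C|R2) = 0.27·0.088 + 0.54·0.185 + 0.19·0.151 = 0.02376 + 0.0999 + 0.02869 = 0.15235
Then overall,
P(C) = 0.81·0.09046 + 0.19·0.15235
      = 0.0732726 + 0.0289465 = 0.1022191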